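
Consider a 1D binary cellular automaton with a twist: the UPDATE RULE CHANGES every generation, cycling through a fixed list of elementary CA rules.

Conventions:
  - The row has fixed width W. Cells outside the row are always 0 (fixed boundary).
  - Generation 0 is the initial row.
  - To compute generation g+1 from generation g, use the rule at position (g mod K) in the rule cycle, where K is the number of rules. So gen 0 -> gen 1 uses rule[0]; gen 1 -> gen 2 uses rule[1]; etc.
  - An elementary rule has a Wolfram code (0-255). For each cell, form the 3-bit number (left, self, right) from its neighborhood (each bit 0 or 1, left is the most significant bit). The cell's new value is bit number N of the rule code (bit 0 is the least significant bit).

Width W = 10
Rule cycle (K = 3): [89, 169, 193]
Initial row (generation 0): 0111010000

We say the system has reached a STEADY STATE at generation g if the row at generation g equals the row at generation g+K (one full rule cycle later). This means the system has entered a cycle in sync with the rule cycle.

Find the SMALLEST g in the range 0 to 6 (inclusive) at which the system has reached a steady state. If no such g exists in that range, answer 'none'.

Answer: 6

Derivation:
Gen 0: 0111010000
Gen 1 (rule 89): 0101001111
Gen 2 (rule 169): 0010001110
Gen 3 (rule 193): 1000100110
Gen 4 (rule 89): 0110010111
Gen 5 (rule 169): 0100001110
Gen 6 (rule 193): 0001100110
Gen 7 (rule 89): 1101110111
Gen 8 (rule 169): 1011101110
Gen 9 (rule 193): 0001100110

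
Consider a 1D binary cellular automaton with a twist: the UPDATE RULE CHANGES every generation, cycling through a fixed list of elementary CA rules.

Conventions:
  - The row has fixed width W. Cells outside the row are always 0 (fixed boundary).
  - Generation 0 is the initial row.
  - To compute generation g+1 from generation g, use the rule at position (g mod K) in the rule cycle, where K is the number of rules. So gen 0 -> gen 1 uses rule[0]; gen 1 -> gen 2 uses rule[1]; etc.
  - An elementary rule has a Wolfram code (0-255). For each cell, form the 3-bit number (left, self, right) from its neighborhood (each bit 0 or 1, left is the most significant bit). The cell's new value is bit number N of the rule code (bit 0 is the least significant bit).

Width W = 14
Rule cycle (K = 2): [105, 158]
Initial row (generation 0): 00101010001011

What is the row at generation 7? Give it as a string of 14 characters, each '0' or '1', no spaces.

Answer: 11111110100010

Derivation:
Gen 0: 00101010001011
Gen 1 (rule 105): 10010100100111
Gen 2 (rule 158): 11110111111110
Gen 3 (rule 105): 10011100000010
Gen 4 (rule 158): 11111010000111
Gen 5 (rule 105): 10001100110101
Gen 6 (rule 158): 11011011100101
Gen 7 (rule 105): 11111110100010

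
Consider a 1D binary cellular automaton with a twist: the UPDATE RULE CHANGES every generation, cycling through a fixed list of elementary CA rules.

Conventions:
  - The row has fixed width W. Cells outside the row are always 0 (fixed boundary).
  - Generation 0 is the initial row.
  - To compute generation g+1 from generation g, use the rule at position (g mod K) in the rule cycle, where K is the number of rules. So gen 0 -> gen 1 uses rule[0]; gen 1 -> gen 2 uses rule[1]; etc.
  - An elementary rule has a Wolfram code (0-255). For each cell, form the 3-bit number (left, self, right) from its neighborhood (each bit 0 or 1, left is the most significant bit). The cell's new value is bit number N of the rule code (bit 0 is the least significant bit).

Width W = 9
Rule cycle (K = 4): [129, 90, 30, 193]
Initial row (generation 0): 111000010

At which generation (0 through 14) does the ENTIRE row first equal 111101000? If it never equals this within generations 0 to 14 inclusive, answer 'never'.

Answer: 11

Derivation:
Gen 0: 111000010
Gen 1 (rule 129): 010011000
Gen 2 (rule 90): 101111100
Gen 3 (rule 30): 101000010
Gen 4 (rule 193): 000011000
Gen 5 (rule 129): 111000011
Gen 6 (rule 90): 101100111
Gen 7 (rule 30): 101011100
Gen 8 (rule 193): 000001101
Gen 9 (rule 129): 111100000
Gen 10 (rule 90): 100110000
Gen 11 (rule 30): 111101000
Gen 12 (rule 193): 011100011
Gen 13 (rule 129): 001001000
Gen 14 (rule 90): 010110100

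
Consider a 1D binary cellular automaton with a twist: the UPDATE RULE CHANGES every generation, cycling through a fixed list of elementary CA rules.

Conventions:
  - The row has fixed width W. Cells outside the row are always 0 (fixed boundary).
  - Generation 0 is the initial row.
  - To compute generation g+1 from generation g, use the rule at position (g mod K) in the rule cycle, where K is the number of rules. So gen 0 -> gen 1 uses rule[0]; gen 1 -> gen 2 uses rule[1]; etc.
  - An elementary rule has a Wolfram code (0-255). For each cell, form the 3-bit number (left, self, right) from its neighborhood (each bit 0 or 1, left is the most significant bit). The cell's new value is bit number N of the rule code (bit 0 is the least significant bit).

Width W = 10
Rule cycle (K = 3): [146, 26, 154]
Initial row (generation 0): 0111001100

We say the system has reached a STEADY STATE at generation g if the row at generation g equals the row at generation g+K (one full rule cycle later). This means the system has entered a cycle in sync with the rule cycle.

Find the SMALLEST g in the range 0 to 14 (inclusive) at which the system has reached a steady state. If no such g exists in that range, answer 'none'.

Gen 0: 0111001100
Gen 1 (rule 146): 1010110010
Gen 2 (rule 26): 0000101101
Gen 3 (rule 154): 0001001000
Gen 4 (rule 146): 0010110100
Gen 5 (rule 26): 0100100010
Gen 6 (rule 154): 1011010101
Gen 7 (rule 146): 0000000000
Gen 8 (rule 26): 0000000000
Gen 9 (rule 154): 0000000000
Gen 10 (rule 146): 0000000000
Gen 11 (rule 26): 0000000000
Gen 12 (rule 154): 0000000000
Gen 13 (rule 146): 0000000000
Gen 14 (rule 26): 0000000000
Gen 15 (rule 154): 0000000000
Gen 16 (rule 146): 0000000000
Gen 17 (rule 26): 0000000000

Answer: 7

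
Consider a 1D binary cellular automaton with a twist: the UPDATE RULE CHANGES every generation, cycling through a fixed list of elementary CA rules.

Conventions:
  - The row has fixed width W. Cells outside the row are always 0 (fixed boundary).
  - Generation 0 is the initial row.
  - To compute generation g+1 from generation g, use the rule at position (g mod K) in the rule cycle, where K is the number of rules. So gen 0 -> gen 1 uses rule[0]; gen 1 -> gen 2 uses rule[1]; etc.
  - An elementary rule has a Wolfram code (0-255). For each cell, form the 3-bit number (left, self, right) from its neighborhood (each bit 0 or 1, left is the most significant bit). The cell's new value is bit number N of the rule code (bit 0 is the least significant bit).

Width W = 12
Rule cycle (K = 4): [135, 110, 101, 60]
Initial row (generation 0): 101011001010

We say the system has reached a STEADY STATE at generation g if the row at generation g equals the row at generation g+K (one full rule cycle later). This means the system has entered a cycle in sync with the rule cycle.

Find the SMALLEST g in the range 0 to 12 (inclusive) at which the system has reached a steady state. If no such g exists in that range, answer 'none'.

Answer: none

Derivation:
Gen 0: 101011001010
Gen 1 (rule 135): 101000011010
Gen 2 (rule 110): 111000111110
Gen 3 (rule 101): 001010000010
Gen 4 (rule 60): 001111000011
Gen 5 (rule 135): 110110011100
Gen 6 (rule 110): 111110110100
Gen 7 (rule 101): 000011011101
Gen 8 (rule 60): 000010110011
Gen 9 (rule 135): 111110000100
Gen 10 (rule 110): 100010001100
Gen 11 (rule 101): 101010100101
Gen 12 (rule 60): 111111110111
Gen 13 (rule 135): 011111100010
Gen 14 (rule 110): 110000100110
Gen 15 (rule 101): 010110100010
Gen 16 (rule 60): 011101110011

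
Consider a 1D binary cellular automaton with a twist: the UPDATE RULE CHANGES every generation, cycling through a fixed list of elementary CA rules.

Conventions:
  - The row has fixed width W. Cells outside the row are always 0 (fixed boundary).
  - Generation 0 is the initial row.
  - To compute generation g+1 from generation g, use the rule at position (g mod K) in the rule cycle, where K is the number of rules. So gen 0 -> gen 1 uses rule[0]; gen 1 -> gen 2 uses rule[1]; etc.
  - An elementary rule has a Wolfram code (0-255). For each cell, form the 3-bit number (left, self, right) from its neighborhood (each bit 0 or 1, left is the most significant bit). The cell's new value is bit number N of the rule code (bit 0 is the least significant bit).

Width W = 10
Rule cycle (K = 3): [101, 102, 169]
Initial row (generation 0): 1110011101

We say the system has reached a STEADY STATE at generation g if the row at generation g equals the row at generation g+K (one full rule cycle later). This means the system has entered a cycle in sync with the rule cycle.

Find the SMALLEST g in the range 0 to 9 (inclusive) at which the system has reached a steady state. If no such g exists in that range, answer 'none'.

Answer: none

Derivation:
Gen 0: 1110011101
Gen 1 (rule 101): 0010000111
Gen 2 (rule 102): 0110001001
Gen 3 (rule 169): 0100100000
Gen 4 (rule 101): 0100101111
Gen 5 (rule 102): 1101110001
Gen 6 (rule 169): 1011100100
Gen 7 (rule 101): 1100100101
Gen 8 (rule 102): 0101101111
Gen 9 (rule 169): 0011011110
Gen 10 (rule 101): 1001100010
Gen 11 (rule 102): 1010100110
Gen 12 (rule 169): 0101000100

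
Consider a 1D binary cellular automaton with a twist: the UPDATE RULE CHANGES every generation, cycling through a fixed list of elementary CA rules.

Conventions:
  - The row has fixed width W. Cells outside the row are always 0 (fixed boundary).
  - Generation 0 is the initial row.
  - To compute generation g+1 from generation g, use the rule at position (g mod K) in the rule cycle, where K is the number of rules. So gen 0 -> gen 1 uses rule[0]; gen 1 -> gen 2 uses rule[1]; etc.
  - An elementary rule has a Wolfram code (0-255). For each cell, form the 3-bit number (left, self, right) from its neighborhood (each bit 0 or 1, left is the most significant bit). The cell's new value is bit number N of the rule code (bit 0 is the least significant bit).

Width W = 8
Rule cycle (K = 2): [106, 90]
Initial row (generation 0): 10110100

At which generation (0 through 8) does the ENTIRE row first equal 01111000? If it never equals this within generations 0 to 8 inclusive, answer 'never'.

Answer: 1

Derivation:
Gen 0: 10110100
Gen 1 (rule 106): 01111000
Gen 2 (rule 90): 11001100
Gen 3 (rule 106): 11011100
Gen 4 (rule 90): 11010110
Gen 5 (rule 106): 11101110
Gen 6 (rule 90): 10101011
Gen 7 (rule 106): 01010111
Gen 8 (rule 90): 10000101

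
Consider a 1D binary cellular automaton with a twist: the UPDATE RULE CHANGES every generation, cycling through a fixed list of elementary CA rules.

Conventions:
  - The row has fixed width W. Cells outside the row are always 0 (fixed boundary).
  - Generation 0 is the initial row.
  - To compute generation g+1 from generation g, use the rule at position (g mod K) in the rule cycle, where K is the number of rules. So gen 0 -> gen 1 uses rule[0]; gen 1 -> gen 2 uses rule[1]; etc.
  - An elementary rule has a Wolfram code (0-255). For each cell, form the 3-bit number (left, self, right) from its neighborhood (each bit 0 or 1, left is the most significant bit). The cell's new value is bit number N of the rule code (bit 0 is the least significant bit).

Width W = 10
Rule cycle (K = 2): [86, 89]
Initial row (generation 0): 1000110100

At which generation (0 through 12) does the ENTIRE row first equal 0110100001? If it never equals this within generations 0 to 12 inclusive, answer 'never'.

Answer: 11

Derivation:
Gen 0: 1000110100
Gen 1 (rule 86): 1101010110
Gen 2 (rule 89): 1100000111
Gen 3 (rule 86): 0110001001
Gen 4 (rule 89): 0111100100
Gen 5 (rule 86): 1000111110
Gen 6 (rule 89): 0110100011
Gen 7 (rule 86): 1010110101
Gen 8 (rule 89): 0000110000
Gen 9 (rule 86): 0001011000
Gen 10 (rule 89): 1100011111
Gen 11 (rule 86): 0110100001
Gen 12 (rule 89): 0110011100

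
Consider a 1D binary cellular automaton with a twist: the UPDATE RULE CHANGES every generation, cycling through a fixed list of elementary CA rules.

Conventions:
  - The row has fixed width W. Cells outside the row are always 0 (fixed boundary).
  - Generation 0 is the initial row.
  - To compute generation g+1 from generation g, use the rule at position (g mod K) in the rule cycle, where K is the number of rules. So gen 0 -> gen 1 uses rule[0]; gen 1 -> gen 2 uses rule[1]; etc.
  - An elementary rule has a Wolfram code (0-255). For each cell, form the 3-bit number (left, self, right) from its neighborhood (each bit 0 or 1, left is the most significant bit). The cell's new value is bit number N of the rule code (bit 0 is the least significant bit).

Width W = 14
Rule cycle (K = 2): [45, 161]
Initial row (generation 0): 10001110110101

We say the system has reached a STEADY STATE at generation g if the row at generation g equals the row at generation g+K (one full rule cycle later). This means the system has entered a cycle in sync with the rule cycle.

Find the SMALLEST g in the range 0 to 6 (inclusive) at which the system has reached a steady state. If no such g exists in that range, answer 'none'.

Answer: none

Derivation:
Gen 0: 10001110110101
Gen 1 (rule 45): 10101001101111
Gen 2 (rule 161): 01010000010110
Gen 3 (rule 45): 01110111011100
Gen 4 (rule 161): 00101010101001
Gen 5 (rule 45): 10111111111001
Gen 6 (rule 161): 01011111110000
Gen 7 (rule 45): 01110000000111
Gen 8 (rule 161): 00100111110010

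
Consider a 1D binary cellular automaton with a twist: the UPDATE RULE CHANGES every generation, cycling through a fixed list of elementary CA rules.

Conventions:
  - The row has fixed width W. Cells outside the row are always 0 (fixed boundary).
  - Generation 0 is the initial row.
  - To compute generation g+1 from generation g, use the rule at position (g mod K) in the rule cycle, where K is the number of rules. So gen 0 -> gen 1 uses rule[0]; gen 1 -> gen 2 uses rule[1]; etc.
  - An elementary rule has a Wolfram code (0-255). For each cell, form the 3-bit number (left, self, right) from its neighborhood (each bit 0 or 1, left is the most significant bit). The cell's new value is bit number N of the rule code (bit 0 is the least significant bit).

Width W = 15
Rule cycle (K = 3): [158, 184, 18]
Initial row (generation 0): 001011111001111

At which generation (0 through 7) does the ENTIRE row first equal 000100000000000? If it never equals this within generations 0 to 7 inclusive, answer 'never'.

Answer: 6

Derivation:
Gen 0: 001011111001111
Gen 1 (rule 158): 011011110111110
Gen 2 (rule 184): 010111101111101
Gen 3 (rule 18): 100000000000000
Gen 4 (rule 158): 110000000000000
Gen 5 (rule 184): 101000000000000
Gen 6 (rule 18): 000100000000000
Gen 7 (rule 158): 001110000000000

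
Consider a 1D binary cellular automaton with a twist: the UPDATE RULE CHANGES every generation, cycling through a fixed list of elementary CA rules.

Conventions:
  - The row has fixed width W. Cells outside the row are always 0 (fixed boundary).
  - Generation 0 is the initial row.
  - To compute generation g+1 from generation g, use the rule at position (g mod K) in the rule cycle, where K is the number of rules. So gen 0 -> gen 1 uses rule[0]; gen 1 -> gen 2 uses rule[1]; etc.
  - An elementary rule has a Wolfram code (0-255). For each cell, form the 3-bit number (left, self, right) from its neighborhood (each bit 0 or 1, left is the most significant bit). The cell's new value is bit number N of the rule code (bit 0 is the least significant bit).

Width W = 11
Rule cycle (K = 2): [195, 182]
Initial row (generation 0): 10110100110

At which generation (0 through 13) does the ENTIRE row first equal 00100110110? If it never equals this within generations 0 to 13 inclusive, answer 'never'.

Gen 0: 10110100110
Gen 1 (rule 195): 00010001010
Gen 2 (rule 182): 00111011111
Gen 3 (rule 195): 11011001111
Gen 4 (rule 182): 00100110110
Gen 5 (rule 195): 11001010010
Gen 6 (rule 182): 00111111111
Gen 7 (rule 195): 11011111111
Gen 8 (rule 182): 00101111110
Gen 9 (rule 195): 11000111110
Gen 10 (rule 182): 00101011101
Gen 11 (rule 195): 11000001100
Gen 12 (rule 182): 00100010010
Gen 13 (rule 195): 11001100100

Answer: 4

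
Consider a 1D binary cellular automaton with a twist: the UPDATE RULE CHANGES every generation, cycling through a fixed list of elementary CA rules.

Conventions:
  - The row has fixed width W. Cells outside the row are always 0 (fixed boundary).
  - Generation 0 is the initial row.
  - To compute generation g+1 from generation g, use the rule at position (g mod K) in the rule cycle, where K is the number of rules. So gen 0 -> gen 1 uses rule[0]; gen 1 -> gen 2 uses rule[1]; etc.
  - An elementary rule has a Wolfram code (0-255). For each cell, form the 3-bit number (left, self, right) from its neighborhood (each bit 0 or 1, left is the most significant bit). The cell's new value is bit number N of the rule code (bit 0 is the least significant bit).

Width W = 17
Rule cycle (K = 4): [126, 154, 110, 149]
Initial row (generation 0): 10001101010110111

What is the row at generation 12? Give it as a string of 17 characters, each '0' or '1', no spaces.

Answer: 11111100111011011

Derivation:
Gen 0: 10001101010110111
Gen 1 (rule 126): 11011111111111101
Gen 2 (rule 154): 10011111111111000
Gen 3 (rule 110): 10110000000001000
Gen 4 (rule 149): 10001111111101111
Gen 5 (rule 126): 11011000000111001
Gen 6 (rule 154): 10010100001110110
Gen 7 (rule 110): 10111100011011110
Gen 8 (rule 149): 10011011000001101
Gen 9 (rule 126): 11111111100011111
Gen 10 (rule 154): 11111111010111110
Gen 11 (rule 110): 10000001111100010
Gen 12 (rule 149): 11111100111011011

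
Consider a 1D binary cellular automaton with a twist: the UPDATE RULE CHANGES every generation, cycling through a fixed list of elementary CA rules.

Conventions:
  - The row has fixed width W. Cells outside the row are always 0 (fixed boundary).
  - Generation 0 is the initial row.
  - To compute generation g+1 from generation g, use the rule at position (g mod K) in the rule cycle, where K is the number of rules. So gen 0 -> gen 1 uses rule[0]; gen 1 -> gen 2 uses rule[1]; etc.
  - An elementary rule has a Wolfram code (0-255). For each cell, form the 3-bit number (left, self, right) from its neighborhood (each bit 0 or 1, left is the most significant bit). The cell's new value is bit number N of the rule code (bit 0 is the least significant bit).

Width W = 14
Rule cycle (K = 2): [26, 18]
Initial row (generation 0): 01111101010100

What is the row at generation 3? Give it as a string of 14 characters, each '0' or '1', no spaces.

Answer: 01010000001000

Derivation:
Gen 0: 01111101010100
Gen 1 (rule 26): 11000000000010
Gen 2 (rule 18): 00100000000101
Gen 3 (rule 26): 01010000001000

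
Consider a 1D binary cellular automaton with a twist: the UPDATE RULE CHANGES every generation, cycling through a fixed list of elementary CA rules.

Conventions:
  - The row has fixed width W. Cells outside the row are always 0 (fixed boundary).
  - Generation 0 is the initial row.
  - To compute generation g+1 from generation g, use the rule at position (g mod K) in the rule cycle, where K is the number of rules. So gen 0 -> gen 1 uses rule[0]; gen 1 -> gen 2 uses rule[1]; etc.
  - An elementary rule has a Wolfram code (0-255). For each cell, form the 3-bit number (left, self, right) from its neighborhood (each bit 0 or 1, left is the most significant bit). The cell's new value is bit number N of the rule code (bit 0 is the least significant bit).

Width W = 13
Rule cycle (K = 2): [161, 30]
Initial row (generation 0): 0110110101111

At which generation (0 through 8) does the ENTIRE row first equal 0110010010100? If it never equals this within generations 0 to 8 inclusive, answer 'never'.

Gen 0: 0110110101111
Gen 1 (rule 161): 0001001010110
Gen 2 (rule 30): 0011111010101
Gen 3 (rule 161): 1001110101010
Gen 4 (rule 30): 1111000101011
Gen 5 (rule 161): 0110010010100
Gen 6 (rule 30): 1101111110110
Gen 7 (rule 161): 0010111101000
Gen 8 (rule 30): 0110100001100

Answer: 5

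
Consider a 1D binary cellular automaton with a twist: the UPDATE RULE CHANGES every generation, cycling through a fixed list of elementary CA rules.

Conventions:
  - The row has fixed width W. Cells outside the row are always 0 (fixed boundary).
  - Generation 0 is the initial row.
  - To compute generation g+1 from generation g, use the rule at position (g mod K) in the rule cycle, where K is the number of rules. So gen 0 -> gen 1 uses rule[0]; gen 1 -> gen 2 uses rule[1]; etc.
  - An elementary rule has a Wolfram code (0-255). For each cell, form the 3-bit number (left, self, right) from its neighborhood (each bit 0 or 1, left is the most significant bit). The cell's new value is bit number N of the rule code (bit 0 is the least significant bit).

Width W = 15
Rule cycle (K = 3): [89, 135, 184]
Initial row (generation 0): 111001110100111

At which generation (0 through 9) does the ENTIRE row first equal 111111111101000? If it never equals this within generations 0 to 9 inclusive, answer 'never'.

Answer: 8

Derivation:
Gen 0: 111001110100111
Gen 1 (rule 89): 101101010010101
Gen 2 (rule 135): 100001010110101
Gen 3 (rule 184): 010000101101010
Gen 4 (rule 89): 001110001100001
Gen 5 (rule 135): 110100110001111
Gen 6 (rule 184): 101010101001110
Gen 7 (rule 89): 000000000101011
Gen 8 (rule 135): 111111111101000
Gen 9 (rule 184): 111111111010100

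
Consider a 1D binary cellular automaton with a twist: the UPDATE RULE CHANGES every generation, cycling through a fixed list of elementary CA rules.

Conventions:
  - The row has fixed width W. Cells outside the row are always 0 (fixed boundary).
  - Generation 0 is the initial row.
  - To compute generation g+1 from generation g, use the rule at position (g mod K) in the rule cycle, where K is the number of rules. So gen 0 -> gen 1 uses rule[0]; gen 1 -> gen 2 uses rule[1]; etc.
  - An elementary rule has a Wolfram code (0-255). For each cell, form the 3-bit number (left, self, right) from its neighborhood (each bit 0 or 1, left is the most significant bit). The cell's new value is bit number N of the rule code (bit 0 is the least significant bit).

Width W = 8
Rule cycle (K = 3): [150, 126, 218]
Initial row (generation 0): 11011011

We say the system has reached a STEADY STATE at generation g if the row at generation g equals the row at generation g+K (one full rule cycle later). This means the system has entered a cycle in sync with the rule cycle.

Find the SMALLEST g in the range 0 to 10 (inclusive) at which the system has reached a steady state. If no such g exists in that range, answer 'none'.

Answer: 1

Derivation:
Gen 0: 11011011
Gen 1 (rule 150): 00000000
Gen 2 (rule 126): 00000000
Gen 3 (rule 218): 00000000
Gen 4 (rule 150): 00000000
Gen 5 (rule 126): 00000000
Gen 6 (rule 218): 00000000
Gen 7 (rule 150): 00000000
Gen 8 (rule 126): 00000000
Gen 9 (rule 218): 00000000
Gen 10 (rule 150): 00000000
Gen 11 (rule 126): 00000000
Gen 12 (rule 218): 00000000
Gen 13 (rule 150): 00000000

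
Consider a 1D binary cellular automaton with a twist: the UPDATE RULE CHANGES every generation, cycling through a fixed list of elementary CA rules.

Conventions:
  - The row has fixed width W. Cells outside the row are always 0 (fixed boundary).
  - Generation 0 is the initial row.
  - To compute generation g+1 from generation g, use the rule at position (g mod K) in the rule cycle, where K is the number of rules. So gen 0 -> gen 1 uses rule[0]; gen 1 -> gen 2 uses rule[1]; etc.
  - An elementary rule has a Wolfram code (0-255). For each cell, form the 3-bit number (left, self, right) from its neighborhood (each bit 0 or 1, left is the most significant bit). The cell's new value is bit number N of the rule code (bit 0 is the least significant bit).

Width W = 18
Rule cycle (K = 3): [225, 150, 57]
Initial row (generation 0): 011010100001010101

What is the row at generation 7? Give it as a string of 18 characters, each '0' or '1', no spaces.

Answer: 000000010000101010

Derivation:
Gen 0: 011010100001010101
Gen 1 (rule 225): 001101001100101010
Gen 2 (rule 150): 010001110011101011
Gen 3 (rule 57): 001101001010010110
Gen 4 (rule 225): 100110000100001010
Gen 5 (rule 150): 111001001110011011
Gen 6 (rule 57): 100100101001010110
Gen 7 (rule 225): 000000010000101010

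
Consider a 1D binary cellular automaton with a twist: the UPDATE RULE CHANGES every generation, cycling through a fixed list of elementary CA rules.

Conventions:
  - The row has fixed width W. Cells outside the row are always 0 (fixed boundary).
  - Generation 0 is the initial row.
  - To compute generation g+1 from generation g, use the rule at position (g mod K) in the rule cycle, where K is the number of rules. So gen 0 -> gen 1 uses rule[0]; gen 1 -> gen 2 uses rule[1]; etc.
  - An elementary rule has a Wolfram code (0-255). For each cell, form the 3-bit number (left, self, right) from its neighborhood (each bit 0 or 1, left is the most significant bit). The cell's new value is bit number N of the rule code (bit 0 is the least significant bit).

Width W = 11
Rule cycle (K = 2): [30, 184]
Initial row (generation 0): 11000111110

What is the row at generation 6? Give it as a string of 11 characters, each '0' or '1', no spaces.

Gen 0: 11000111110
Gen 1 (rule 30): 10101100001
Gen 2 (rule 184): 01011010000
Gen 3 (rule 30): 11010011000
Gen 4 (rule 184): 10101010100
Gen 5 (rule 30): 10101010110
Gen 6 (rule 184): 01010101101

Answer: 01010101101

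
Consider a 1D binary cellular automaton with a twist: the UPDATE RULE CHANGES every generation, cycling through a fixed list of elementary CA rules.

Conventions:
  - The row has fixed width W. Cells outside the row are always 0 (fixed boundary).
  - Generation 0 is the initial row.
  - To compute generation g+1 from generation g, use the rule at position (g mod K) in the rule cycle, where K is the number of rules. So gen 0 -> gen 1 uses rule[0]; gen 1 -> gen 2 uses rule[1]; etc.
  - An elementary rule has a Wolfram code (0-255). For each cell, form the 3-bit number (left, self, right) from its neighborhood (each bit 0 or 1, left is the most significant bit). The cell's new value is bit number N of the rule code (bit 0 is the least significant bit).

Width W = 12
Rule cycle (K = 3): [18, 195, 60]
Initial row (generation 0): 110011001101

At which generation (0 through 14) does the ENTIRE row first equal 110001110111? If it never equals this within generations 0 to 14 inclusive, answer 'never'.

Gen 0: 110011001101
Gen 1 (rule 18): 001100110000
Gen 2 (rule 195): 110101010111
Gen 3 (rule 60): 101111111100
Gen 4 (rule 18): 000000000010
Gen 5 (rule 195): 111111111100
Gen 6 (rule 60): 100000000010
Gen 7 (rule 18): 010000000101
Gen 8 (rule 195): 100111111000
Gen 9 (rule 60): 110100000100
Gen 10 (rule 18): 000010001010
Gen 11 (rule 195): 111100110000
Gen 12 (rule 60): 100010101000
Gen 13 (rule 18): 010100000100
Gen 14 (rule 195): 100001111001

Answer: never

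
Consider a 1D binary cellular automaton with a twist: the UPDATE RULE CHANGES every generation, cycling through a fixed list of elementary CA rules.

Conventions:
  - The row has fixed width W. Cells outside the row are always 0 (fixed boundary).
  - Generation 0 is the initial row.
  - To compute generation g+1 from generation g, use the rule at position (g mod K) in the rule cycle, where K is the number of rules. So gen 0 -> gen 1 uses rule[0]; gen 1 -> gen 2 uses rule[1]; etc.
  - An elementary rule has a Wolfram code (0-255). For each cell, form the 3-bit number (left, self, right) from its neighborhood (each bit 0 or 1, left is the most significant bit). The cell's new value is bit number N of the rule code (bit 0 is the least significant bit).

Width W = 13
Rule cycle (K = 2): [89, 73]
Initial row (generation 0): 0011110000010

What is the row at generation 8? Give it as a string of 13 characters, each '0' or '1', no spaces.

Gen 0: 0011110000010
Gen 1 (rule 89): 1010011111001
Gen 2 (rule 73): 0000010001000
Gen 3 (rule 89): 1111001100111
Gen 4 (rule 73): 1001001100101
Gen 5 (rule 89): 0100101110000
Gen 6 (rule 73): 0000001010111
Gen 7 (rule 89): 1111100000101
Gen 8 (rule 73): 1000101110000

Answer: 1000101110000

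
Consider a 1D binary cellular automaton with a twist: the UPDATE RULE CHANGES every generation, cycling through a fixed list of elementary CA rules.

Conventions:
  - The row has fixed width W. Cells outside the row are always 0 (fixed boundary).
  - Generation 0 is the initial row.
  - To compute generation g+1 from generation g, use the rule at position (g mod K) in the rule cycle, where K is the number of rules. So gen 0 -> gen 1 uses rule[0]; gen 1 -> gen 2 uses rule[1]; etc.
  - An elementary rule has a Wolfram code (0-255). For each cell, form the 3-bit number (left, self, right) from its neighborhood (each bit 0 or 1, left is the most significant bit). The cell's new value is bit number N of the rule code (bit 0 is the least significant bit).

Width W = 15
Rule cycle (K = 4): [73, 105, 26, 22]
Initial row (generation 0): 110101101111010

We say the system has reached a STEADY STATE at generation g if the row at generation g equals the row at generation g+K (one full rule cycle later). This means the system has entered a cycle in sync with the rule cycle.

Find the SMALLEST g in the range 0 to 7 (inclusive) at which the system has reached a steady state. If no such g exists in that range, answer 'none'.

Answer: none

Derivation:
Gen 0: 110101101111010
Gen 1 (rule 73): 110001101001000
Gen 2 (rule 105): 110101110000011
Gen 3 (rule 26): 100001001000110
Gen 4 (rule 22): 110011111101001
Gen 5 (rule 73): 110010000100000
Gen 6 (rule 105): 110000110001111
Gen 7 (rule 26): 101001101011000
Gen 8 (rule 22): 101110001000100
Gen 9 (rule 73): 001010100010001
Gen 10 (rule 105): 100101001000100
Gen 11 (rule 26): 011000110101010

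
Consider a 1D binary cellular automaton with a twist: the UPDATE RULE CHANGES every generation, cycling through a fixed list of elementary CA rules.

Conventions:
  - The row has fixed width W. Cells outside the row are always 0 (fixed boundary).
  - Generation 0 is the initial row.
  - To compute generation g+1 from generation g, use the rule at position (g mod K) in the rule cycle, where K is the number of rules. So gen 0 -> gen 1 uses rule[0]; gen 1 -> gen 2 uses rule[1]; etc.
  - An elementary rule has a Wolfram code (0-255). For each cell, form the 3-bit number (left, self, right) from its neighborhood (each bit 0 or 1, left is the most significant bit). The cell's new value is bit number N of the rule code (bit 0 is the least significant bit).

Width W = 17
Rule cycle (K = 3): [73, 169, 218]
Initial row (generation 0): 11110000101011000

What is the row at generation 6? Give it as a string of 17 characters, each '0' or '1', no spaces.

Gen 0: 11110000101011000
Gen 1 (rule 73): 10010110000011011
Gen 2 (rule 169): 00001100111010110
Gen 3 (rule 218): 00011111111000111
Gen 4 (rule 73): 11010000001010101
Gen 5 (rule 169): 10100111100101010
Gen 6 (rule 218): 00011111111000001

Answer: 00011111111000001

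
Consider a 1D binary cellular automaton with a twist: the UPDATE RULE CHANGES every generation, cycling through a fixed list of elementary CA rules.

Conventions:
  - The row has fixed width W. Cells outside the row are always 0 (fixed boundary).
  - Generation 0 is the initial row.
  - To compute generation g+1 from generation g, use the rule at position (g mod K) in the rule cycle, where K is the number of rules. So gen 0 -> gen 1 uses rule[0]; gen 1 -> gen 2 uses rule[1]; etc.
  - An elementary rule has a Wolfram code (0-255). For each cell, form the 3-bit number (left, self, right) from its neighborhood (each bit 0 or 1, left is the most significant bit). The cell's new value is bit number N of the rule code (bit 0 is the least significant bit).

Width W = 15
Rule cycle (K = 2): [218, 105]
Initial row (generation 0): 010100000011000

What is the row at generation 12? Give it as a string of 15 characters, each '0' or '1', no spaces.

Answer: 101110011010011

Derivation:
Gen 0: 010100000011000
Gen 1 (rule 218): 100010000111100
Gen 2 (rule 105): 001000110100101
Gen 3 (rule 218): 010101110011000
Gen 4 (rule 105): 001011010011011
Gen 5 (rule 218): 010011001111011
Gen 6 (rule 105): 000011001001111
Gen 7 (rule 218): 000111110111111
Gen 8 (rule 105): 110100011100001
Gen 9 (rule 218): 110010111110010
Gen 10 (rule 105): 110001100010000
Gen 11 (rule 218): 111011110101000
Gen 12 (rule 105): 101110011010011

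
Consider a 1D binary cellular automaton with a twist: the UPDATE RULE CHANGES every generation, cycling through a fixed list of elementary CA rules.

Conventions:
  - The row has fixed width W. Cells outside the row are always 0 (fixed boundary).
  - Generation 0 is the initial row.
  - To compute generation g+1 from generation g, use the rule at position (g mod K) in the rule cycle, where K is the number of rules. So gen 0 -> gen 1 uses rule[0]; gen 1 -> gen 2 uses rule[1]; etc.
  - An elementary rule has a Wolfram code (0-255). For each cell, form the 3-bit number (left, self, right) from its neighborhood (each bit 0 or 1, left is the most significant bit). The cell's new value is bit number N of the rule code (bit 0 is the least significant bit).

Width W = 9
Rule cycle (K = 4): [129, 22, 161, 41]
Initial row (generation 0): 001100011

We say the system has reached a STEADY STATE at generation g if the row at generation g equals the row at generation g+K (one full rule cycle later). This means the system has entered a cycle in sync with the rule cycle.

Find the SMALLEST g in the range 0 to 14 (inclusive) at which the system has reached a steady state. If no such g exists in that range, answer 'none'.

Gen 0: 001100011
Gen 1 (rule 129): 100001000
Gen 2 (rule 22): 110011100
Gen 3 (rule 161): 000001001
Gen 4 (rule 41): 111100000
Gen 5 (rule 129): 011001111
Gen 6 (rule 22): 100110000
Gen 7 (rule 161): 000000111
Gen 8 (rule 41): 111110100
Gen 9 (rule 129): 011100001
Gen 10 (rule 22): 100010011
Gen 11 (rule 161): 001000000
Gen 12 (rule 41): 100011111
Gen 13 (rule 129): 001001110
Gen 14 (rule 22): 011110001
Gen 15 (rule 161): 001100100
Gen 16 (rule 41): 101000001
Gen 17 (rule 129): 000011100
Gen 18 (rule 22): 000100010

Answer: none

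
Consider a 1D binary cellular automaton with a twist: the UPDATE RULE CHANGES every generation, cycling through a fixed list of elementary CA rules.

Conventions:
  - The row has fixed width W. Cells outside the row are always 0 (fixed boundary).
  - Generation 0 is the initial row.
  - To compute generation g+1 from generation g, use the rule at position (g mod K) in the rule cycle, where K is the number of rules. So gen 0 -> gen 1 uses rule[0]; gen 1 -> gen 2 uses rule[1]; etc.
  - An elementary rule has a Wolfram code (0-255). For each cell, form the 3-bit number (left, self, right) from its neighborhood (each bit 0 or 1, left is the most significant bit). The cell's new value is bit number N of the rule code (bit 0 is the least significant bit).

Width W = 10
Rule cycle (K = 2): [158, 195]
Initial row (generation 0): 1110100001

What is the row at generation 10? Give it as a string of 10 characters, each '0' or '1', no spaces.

Answer: 0100001100

Derivation:
Gen 0: 1110100001
Gen 1 (rule 158): 1100110011
Gen 2 (rule 195): 0101010101
Gen 3 (rule 158): 1101010101
Gen 4 (rule 195): 0100000000
Gen 5 (rule 158): 1110000000
Gen 6 (rule 195): 0110111111
Gen 7 (rule 158): 1100111110
Gen 8 (rule 195): 0101011110
Gen 9 (rule 158): 1101011101
Gen 10 (rule 195): 0100001100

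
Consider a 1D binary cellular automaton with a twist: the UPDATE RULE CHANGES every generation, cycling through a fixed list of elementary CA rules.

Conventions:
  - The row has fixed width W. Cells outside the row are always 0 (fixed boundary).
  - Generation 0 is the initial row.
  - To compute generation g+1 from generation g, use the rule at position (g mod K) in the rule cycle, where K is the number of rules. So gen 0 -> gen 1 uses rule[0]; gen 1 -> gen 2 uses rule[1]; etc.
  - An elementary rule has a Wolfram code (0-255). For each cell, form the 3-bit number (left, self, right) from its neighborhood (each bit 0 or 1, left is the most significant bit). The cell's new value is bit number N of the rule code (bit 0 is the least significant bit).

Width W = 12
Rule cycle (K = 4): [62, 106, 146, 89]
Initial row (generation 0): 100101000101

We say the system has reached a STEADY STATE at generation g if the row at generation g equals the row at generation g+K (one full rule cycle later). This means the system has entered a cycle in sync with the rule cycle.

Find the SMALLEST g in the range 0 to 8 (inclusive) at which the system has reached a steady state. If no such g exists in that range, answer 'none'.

Gen 0: 100101000101
Gen 1 (rule 62): 111111101111
Gen 2 (rule 106): 100000111001
Gen 3 (rule 146): 010001010110
Gen 4 (rule 89): 001100000111
Gen 5 (rule 62): 011010001100
Gen 6 (rule 106): 111100011100
Gen 7 (rule 146): 011010101010
Gen 8 (rule 89): 011000000001
Gen 9 (rule 62): 110100000011
Gen 10 (rule 106): 111000000111
Gen 11 (rule 146): 010100001010
Gen 12 (rule 89): 000011100001

Answer: none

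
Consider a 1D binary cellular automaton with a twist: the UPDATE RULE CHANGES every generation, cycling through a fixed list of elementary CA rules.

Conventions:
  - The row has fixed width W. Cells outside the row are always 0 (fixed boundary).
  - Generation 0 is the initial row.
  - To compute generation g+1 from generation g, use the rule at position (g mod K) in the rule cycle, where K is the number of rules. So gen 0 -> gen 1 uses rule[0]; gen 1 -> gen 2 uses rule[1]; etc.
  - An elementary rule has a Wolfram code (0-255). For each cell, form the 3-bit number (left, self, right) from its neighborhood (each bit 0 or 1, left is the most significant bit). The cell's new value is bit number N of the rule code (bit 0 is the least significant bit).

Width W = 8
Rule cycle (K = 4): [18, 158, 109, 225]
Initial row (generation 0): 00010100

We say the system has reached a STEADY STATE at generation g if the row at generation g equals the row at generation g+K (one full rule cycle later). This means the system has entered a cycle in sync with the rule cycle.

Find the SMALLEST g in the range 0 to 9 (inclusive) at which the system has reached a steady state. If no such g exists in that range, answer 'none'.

Gen 0: 00010100
Gen 1 (rule 18): 00100010
Gen 2 (rule 158): 01110111
Gen 3 (rule 109): 01011101
Gen 4 (rule 225): 00101110
Gen 5 (rule 18): 01000001
Gen 6 (rule 158): 11100011
Gen 7 (rule 109): 10101011
Gen 8 (rule 225): 01010101
Gen 9 (rule 18): 10000000
Gen 10 (rule 158): 11000000
Gen 11 (rule 109): 11011111
Gen 12 (rule 225): 01101111
Gen 13 (rule 18): 10000000

Answer: 9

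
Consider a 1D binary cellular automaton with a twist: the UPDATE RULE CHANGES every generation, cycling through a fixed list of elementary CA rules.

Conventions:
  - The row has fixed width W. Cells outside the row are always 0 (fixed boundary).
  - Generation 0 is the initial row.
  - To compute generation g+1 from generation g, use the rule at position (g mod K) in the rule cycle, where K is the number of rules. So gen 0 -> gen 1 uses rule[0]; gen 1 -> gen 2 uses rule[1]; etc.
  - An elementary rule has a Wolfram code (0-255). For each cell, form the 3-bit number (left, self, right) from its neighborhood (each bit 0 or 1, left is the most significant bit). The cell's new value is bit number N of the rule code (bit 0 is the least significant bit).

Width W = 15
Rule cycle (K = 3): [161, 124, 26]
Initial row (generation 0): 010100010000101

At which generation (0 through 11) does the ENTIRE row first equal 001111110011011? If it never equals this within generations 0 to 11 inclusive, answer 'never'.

Answer: 11

Derivation:
Gen 0: 010100010000101
Gen 1 (rule 161): 001001000110010
Gen 2 (rule 124): 001101100111011
Gen 3 (rule 26): 011001011100010
Gen 4 (rule 161): 000000101001000
Gen 5 (rule 124): 000000111101100
Gen 6 (rule 26): 000001100001010
Gen 7 (rule 161): 111100001100100
Gen 8 (rule 124): 100110001110110
Gen 9 (rule 26): 011101011000101
Gen 10 (rule 161): 001010100010010
Gen 11 (rule 124): 001111110011011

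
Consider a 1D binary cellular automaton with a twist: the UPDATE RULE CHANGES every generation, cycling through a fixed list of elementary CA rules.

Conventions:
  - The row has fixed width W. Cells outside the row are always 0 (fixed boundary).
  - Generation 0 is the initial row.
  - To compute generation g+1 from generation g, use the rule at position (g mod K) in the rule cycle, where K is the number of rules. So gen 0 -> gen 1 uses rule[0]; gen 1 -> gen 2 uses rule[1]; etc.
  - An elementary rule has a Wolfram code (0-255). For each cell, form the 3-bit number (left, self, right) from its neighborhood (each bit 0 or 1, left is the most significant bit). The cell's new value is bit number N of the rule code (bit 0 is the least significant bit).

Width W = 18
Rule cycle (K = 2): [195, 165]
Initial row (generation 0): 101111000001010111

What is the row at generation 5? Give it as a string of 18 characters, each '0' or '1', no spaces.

Answer: 101100110011101001

Derivation:
Gen 0: 101111000001010111
Gen 1 (rule 195): 000111011110000011
Gen 2 (rule 165): 110010101100111000
Gen 3 (rule 195): 010100000101011011
Gen 4 (rule 165): 011101110111100100
Gen 5 (rule 195): 101100110011101001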